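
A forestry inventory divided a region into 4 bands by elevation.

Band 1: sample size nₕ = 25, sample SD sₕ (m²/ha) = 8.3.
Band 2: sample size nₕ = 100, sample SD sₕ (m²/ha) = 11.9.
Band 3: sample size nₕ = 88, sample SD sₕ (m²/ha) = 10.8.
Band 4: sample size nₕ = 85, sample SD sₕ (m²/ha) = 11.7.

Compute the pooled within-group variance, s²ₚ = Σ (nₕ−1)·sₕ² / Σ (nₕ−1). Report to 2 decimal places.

Degrees of freedom: 24 + 99 + 87 + 84 = 294.
Σ(nₕ−1)sₕ² = 24·68.89 + 99·141.61 + 87·116.64 + 84·136.89 = 37319.19.
s²ₚ = 37319.19 / 294 = 126.9360... → 126.94.

126.94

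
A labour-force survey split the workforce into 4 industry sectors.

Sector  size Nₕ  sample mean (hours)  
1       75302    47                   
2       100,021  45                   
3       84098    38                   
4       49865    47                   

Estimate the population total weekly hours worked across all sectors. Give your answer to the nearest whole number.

13579518

1: 75302·47 = 3539194
2: 100021·45 = 4500945
3: 84098·38 = 3195724
4: 49865·47 = 2343655
τ̂ = Σ Nₕx̄ₕ = 13579518.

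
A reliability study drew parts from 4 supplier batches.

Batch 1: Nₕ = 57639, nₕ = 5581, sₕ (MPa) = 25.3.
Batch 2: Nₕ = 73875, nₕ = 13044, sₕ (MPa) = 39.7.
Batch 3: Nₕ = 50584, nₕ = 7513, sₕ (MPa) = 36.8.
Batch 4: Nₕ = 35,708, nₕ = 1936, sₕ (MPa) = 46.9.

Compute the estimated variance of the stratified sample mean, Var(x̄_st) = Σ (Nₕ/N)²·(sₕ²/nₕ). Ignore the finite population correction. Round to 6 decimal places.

0.062192

N = 217806; Wₕ = Nₕ/N.
batch 1: (57639/217806)²·25.3²/5581 = 0.008031973
batch 2: (73875/217806)²·39.7²/13044 = 0.013900344
batch 3: (50584/217806)²·36.8²/7513 = 0.009722298
batch 4: (35708/217806)²·46.9²/1936 = 0.030537375
Sum = 0.062191989 → 0.062192.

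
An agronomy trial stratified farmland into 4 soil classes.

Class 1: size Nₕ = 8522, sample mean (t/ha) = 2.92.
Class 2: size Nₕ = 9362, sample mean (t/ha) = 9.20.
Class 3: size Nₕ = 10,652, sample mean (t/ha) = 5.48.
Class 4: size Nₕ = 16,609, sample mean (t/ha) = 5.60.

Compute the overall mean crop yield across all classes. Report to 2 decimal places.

5.81

x̄_st = (Σ Nₕx̄ₕ) / (Σ Nₕ) = (8522·2.92 + 9362·9.20 + 10652·5.48 + 16609·5.60) / 45145
= 262398 / 45145 = 5.8123... → 5.81.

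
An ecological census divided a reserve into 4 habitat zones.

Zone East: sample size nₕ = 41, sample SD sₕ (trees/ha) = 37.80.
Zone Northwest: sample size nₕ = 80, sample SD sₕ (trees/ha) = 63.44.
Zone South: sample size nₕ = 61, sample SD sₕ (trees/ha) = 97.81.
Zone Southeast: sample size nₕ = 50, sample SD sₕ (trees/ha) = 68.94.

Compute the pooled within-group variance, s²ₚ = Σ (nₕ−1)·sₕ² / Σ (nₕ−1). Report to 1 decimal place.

Degrees of freedom: 40 + 79 + 60 + 49 = 228.
Σ(nₕ−1)sₕ² = 40·1428.84 + 79·4024.6336 + 60·9566.7961 + 49·4752.7236 = 1181990.8768.
s²ₚ = 1181990.8768 / 228 = 5184.171... → 5184.2.

5184.2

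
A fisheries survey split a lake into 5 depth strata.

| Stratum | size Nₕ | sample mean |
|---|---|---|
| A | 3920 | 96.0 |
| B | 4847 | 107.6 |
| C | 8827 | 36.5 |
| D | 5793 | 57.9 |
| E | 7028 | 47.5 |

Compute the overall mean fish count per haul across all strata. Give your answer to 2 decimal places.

N = 3920 + 4847 + 8827 + 5793 + 7028 = 30415.
Weight each subgroup mean by Nₕ/N and sum.
Σ Nₕx̄ₕ = 3920·96.0 + 4847·107.6 + 8827·36.5 + 5793·57.9 + 7028·47.5 = 376320 + 521537.2 + 322185.5 + 335414.7 + 333830 = 1889287.4.
Divide by N: 1889287.4 / 30415 = 62.1170... → 62.12.

62.12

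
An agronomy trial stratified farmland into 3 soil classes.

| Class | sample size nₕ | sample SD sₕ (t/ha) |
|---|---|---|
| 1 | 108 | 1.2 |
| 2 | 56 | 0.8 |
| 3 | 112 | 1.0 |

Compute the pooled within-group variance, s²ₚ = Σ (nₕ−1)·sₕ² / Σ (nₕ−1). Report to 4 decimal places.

1.0999

Degrees of freedom: 107 + 55 + 111 = 273.
Σ(nₕ−1)sₕ² = 107·1.44 + 55·0.64 + 111·1 = 300.28.
s²ₚ = 300.28 / 273 = 1.099927... → 1.0999.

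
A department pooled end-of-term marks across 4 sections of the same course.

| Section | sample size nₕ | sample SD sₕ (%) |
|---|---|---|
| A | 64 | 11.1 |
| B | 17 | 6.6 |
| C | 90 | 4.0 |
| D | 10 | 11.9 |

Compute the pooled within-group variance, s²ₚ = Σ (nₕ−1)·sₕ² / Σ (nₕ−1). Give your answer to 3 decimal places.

63.038

A: (64−1)·11.1² = 63·123.21 = 7762.23
B: (17−1)·6.6² = 16·43.56 = 696.96
C: (90−1)·4.0² = 89·16 = 1424
D: (10−1)·11.9² = 9·141.61 = 1274.49
Numerator = 11157.68; denominator = Σ(nₕ−1) = 177.
s²ₚ = 11157.68/177 = 63.03774... → 63.038.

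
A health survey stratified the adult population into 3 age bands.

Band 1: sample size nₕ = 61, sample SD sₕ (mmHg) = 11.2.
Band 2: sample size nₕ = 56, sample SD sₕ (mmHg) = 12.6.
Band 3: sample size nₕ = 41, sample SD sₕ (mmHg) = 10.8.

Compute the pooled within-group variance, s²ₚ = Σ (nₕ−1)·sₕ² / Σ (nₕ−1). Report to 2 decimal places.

134.99

1: (61−1)·11.2² = 60·125.44 = 7526.4
2: (56−1)·12.6² = 55·158.76 = 8731.8
3: (41−1)·10.8² = 40·116.64 = 4665.6
Numerator = 20923.8; denominator = Σ(nₕ−1) = 155.
s²ₚ = 20923.8/155 = 134.9923... → 134.99.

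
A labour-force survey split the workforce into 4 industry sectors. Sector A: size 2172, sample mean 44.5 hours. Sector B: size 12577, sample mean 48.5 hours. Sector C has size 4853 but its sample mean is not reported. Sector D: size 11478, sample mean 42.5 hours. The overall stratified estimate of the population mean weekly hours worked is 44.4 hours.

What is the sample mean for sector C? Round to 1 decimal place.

38.2

N = 2172 + 12577 + 4853 + 11478 = 31080.
Overall total = μ·N = 44.4·31080 = 1379952.
Subtract the known strata: 2172·44.5 + 12577·48.5 + 11478·42.5 = 1194453.5.
Remaining total for sector C: 1379952 − 1194453.5 = 185498.5.
Divide by its size: 185498.5 / 4853 = 38.223... → 38.2.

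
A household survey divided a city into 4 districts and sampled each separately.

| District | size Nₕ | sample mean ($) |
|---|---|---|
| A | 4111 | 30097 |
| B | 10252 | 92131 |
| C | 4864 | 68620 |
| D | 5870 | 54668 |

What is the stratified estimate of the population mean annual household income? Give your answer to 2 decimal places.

68650.62

x̄_st = (Σ Nₕx̄ₕ) / (Σ Nₕ) = (4111·30097 + 10252·92131 + 4864·68620 + 5870·54668) / 25097
= 1722924619 / 25097 = 68650.6204... → 68650.62.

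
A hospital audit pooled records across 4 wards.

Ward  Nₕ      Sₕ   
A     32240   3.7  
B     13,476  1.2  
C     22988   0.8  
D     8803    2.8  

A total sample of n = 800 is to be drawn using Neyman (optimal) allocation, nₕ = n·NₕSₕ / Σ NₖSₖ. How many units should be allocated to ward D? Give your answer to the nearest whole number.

Σ NₕSₕ = 32240·3.7 + 13476·1.2 + 22988·0.8 + 8803·2.8 = 178498.
Share for D: 24648.4/178498 = 0.13809.
n_D = 800 × 0.13809 = 110.470... → 110.

110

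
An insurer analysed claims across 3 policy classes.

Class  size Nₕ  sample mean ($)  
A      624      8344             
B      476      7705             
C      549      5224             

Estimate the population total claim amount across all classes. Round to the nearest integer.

Population total = Σ Nₕ·x̄ₕ (each stratum's size times its mean).
624·8344 + 476·7705 + 549·5224 = 5206656 + 3667580 + 2867976 = 11742212.

11742212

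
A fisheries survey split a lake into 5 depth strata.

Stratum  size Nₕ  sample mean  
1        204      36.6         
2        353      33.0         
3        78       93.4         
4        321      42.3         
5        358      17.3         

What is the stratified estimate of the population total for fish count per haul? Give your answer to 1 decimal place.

1: 204·36.6 = 7466.4
2: 353·33.0 = 11649
3: 78·93.4 = 7285.2
4: 321·42.3 = 13578.3
5: 358·17.3 = 6193.4
τ̂ = Σ Nₕx̄ₕ = 46172.3.

46172.3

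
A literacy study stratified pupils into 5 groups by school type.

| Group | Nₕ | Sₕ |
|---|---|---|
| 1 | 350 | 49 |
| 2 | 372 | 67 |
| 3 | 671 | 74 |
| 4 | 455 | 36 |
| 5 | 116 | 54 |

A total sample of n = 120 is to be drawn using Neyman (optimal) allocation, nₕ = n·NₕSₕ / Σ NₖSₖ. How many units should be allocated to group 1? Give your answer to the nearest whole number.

18

Σ NₕSₕ = 350·49 + 372·67 + 671·74 + 455·36 + 116·54 = 114372.
Share for 1: 17150/114372 = 0.14995.
n_1 = 120 × 0.14995 = 17.994... → 18.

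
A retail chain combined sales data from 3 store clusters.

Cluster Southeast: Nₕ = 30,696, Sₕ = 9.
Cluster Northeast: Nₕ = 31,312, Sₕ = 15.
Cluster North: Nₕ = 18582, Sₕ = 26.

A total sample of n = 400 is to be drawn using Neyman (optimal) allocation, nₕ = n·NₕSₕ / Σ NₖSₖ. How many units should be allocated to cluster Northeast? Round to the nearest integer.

Southeast: NₕSₕ = 30696·9 = 276264
Northeast: NₕSₕ = 31312·15 = 469680
North: NₕSₕ = 18582·26 = 483132
Σ NₕSₕ = 1229076.
n_Northeast = 400·469680/1229076 = 152.856... → 153.

153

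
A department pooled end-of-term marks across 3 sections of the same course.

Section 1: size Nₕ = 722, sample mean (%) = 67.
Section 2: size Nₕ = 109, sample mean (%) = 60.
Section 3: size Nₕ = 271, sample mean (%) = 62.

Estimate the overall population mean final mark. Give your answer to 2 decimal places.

65.08

N = 722 + 109 + 271 = 1102.
Overall mean = Σ (Nₕ/N)·x̄ₕ — weight by population share, not a simple average.
Σ Nₕx̄ₕ = 722·67 + 109·60 + 271·62 = 48374 + 6540 + 16802 = 71716.
Divide by N: 71716 / 1102 = 65.0780... → 65.08.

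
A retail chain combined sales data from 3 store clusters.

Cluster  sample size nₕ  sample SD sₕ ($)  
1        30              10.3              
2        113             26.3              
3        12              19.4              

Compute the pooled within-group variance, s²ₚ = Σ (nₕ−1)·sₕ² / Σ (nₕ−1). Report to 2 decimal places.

Degrees of freedom: 29 + 112 + 11 = 152.
Σ(nₕ−1)sₕ² = 29·106.09 + 112·691.69 + 11·376.36 = 84685.85.
s²ₚ = 84685.85 / 152 = 557.1438... → 557.14.

557.14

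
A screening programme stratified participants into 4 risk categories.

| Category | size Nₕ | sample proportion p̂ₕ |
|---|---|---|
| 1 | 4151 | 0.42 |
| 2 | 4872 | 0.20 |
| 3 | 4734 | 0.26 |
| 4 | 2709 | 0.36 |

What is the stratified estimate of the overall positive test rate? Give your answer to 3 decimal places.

N = 4151 + 4872 + 4734 + 2709 = 16466.
Overall proportion = Σ (Nₕ/N)·p̂ₕ.
Σ Nₕp̂ₕ = 1743.42 + 974.4 + 1230.84 + 975.24 = 4923.9.
4923.9 / 16466 = 0.29903... → 0.299.

0.299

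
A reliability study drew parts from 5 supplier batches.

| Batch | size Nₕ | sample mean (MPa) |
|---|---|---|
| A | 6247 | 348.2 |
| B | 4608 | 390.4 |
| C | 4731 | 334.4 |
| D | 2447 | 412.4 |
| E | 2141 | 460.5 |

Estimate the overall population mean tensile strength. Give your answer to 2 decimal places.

N = 20174; weights Wₕ = Nₕ/N = (0.3097, 0.2284, 0.2345, 0.1213, 0.1061).
x̄_st = Σ Wₕ·x̄ₕ = 0.3097·348.2 + 0.2284·390.4 + 0.2345·334.4 + 0.1213·412.4 + 0.1061·460.5 ≈ 374.3079...
→ 374.31.

374.31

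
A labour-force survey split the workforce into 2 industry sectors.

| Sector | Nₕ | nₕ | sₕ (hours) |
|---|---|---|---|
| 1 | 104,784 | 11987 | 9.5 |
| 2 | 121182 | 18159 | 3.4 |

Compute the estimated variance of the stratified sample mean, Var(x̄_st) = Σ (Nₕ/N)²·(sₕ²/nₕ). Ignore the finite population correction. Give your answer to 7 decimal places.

0.0018021

N = 225966. Term for each stratum: Wₕ²sₕ²/nₕ.
Var(x̄_st) = 0.0016189762 + 0.0001830863 = 0.0018020625 → 0.0018021.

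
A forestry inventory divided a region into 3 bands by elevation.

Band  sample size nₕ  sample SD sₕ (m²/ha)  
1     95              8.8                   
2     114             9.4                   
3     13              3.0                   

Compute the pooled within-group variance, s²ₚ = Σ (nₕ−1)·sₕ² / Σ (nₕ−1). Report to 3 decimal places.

79.324

Degrees of freedom: 94 + 113 + 12 = 219.
Σ(nₕ−1)sₕ² = 94·77.44 + 113·88.36 + 12·9 = 17372.04.
s²ₚ = 17372.04 / 219 = 79.32438... → 79.324.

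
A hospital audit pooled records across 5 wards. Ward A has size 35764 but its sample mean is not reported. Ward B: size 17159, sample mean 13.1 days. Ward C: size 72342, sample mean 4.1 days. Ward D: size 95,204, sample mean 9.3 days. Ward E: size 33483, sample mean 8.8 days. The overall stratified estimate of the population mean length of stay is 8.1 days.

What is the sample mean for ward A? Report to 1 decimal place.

9.9

Σ Nₕx̄ₕ = N·μ, so 35764·x̄_A = 253952·8.1 − (17159·13.1 + 72342·4.1 + 95204·9.3 + 33483·8.8).
= 2057011.2 − 1701432.7 = 355578.5.
x̄_A = 355578.5 / 35764 = 9.942... → 9.9.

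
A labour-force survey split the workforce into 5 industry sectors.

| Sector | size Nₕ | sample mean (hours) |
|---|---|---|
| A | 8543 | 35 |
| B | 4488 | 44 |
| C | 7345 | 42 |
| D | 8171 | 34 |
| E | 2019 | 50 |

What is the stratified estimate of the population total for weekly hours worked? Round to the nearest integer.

1183731

Estimate total by summing Nₕ·x̄ₕ over strata.
8543·35 + 4488·44 + 7345·42 + 8171·34 + 2019·50 = 299005 + 197472 + 308490 + 277814 + 100950 = 1183731.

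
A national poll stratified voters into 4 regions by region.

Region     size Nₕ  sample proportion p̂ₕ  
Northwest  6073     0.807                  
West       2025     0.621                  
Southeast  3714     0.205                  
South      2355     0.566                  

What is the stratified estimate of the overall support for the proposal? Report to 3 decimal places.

0.583

N = 6073 + 2025 + 3714 + 2355 = 14167.
Overall proportion = Σ (Nₕ/N)·p̂ₕ.
Σ Nₕp̂ₕ = 4900.911 + 1257.525 + 761.37 + 1332.93 = 8252.736.
8252.736 / 14167 = 0.58253... → 0.583.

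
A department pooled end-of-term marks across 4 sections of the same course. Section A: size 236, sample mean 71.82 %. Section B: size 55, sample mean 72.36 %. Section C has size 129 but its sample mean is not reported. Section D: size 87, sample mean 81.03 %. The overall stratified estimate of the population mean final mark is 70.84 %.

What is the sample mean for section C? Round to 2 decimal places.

Σ Nₕx̄ₕ = N·μ, so 129·x̄_C = 507·70.84 − (236·71.82 + 55·72.36 + 87·81.03).
= 35915.88 − 27978.93 = 7936.95.
x̄_C = 7936.95 / 129 = 61.5267... → 61.53.

61.53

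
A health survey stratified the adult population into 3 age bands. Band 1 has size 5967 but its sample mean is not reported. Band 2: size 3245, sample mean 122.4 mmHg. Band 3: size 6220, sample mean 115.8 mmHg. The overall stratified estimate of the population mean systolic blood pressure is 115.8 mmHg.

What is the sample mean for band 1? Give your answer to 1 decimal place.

N = 5967 + 3245 + 6220 = 15432.
Overall total = μ·N = 115.8·15432 = 1787025.6.
Subtract the known strata: 3245·122.4 + 6220·115.8 = 1117464.
Remaining total for band 1: 1787025.6 − 1117464 = 669561.6.
Divide by its size: 669561.6 / 5967 = 112.211... → 112.2.

112.2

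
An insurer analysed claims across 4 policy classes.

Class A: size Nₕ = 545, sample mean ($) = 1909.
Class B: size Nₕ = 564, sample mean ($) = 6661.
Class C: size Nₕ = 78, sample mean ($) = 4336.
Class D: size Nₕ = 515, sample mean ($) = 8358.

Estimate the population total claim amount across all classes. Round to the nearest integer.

A: 545·1909 = 1040405
B: 564·6661 = 3756804
C: 78·4336 = 338208
D: 515·8358 = 4304370
τ̂ = Σ Nₕx̄ₕ = 9439787.

9439787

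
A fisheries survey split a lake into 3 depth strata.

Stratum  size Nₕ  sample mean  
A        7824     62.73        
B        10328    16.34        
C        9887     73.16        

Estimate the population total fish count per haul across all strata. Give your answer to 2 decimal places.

Estimate total by summing Nₕ·x̄ₕ over strata.
7824·62.73 + 10328·16.34 + 9887·73.16 = 490799.52 + 168759.52 + 723332.92 = 1382891.96.

1382891.96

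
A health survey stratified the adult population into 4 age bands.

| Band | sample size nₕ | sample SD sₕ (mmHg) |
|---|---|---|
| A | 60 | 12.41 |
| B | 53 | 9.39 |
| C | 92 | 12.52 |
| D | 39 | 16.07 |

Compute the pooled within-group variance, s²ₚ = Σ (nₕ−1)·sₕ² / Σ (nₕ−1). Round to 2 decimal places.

157.29

A: (60−1)·12.41² = 59·154.0081 = 9086.4779
B: (53−1)·9.39² = 52·88.1721 = 4584.9492
C: (92−1)·12.52² = 91·156.7504 = 14264.2864
D: (39−1)·16.07² = 38·258.2449 = 9813.3062
Numerator = 37749.0197; denominator = Σ(nₕ−1) = 240.
s²ₚ = 37749.0197/240 = 157.2876... → 157.29.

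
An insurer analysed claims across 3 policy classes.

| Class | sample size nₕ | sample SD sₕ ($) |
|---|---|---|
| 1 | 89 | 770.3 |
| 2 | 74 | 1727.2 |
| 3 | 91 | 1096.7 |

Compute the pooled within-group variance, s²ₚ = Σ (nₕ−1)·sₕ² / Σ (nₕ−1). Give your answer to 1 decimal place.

1: (89−1)·770.3² = 88·593362.09 = 52215863.92
2: (74−1)·1727.2² = 73·2983219.84 = 217775048.32
3: (91−1)·1096.7² = 90·1202750.89 = 108247580.1
Numerator = 378238492.34; denominator = Σ(nₕ−1) = 251.
s²ₚ = 378238492.34/251 = 1506926.264... → 1506926.3.

1506926.3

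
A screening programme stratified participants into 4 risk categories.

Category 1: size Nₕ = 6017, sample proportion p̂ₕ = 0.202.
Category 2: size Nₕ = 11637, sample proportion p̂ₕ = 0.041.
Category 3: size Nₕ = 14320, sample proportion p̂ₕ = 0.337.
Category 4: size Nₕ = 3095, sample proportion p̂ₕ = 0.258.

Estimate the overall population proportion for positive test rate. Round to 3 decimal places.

0.209

N = 6017 + 11637 + 14320 + 3095 = 35069.
Overall proportion = Σ (Nₕ/N)·p̂ₕ.
Σ Nₕp̂ₕ = 1215.434 + 477.117 + 4825.84 + 798.51 = 7316.901.
7316.901 / 35069 = 0.20864... → 0.209.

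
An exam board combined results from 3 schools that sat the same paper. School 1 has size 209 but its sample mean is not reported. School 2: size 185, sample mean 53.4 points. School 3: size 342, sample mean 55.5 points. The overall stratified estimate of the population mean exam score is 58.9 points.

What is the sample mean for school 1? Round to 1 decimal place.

69.3

Σ Nₕx̄ₕ = N·μ, so 209·x̄_1 = 736·58.9 − (185·53.4 + 342·55.5).
= 43350.4 − 28860 = 14490.4.
x̄_1 = 14490.4 / 209 = 69.332... → 69.3.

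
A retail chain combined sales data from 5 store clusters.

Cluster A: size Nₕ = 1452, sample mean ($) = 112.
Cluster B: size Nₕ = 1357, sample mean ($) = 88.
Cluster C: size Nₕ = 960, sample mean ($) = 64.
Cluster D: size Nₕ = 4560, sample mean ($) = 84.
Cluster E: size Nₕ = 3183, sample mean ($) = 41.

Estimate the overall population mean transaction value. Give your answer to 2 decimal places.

74.45

x̄_st = (Σ Nₕx̄ₕ) / (Σ Nₕ) = (1452·112 + 1357·88 + 960·64 + 4560·84 + 3183·41) / 11512
= 857023 / 11512 = 74.4461... → 74.45.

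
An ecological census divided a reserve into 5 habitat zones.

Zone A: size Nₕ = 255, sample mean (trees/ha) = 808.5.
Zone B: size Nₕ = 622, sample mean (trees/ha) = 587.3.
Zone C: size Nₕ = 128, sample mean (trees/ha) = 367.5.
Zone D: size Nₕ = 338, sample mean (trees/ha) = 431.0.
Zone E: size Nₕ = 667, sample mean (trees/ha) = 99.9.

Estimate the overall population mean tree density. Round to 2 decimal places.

x̄_st = (Σ Nₕx̄ₕ) / (Σ Nₕ) = (255·808.5 + 622·587.3 + 128·367.5 + 338·431.0 + 667·99.9) / 2010
= 830819.4 / 2010 = 413.3430... → 413.34.

413.34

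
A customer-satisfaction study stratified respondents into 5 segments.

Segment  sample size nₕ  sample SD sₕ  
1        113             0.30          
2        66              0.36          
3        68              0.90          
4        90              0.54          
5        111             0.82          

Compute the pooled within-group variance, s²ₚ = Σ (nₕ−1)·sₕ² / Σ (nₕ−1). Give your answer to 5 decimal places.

Degrees of freedom: 112 + 65 + 67 + 89 + 110 = 443.
Σ(nₕ−1)sₕ² = 112·0.09 + 65·0.1296 + 67·0.81 + 89·0.2916 + 110·0.6724 = 172.6904.
s²ₚ = 172.6904 / 443 = 0.3898203... → 0.38982.

0.38982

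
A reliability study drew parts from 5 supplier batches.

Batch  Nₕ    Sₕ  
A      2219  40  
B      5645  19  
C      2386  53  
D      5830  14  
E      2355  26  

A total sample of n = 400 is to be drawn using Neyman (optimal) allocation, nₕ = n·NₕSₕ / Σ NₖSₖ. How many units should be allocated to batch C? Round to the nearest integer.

109

A: NₕSₕ = 2219·40 = 88760
B: NₕSₕ = 5645·19 = 107255
C: NₕSₕ = 2386·53 = 126458
D: NₕSₕ = 5830·14 = 81620
E: NₕSₕ = 2355·26 = 61230
Σ NₕSₕ = 465323.
n_C = 400·126458/465323 = 108.706... → 109.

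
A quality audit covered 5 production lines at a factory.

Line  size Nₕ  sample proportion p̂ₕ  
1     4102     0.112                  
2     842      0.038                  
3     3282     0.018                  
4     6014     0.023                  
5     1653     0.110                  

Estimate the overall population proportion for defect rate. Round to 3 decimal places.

0.055

N = 4102 + 842 + 3282 + 6014 + 1653 = 15893.
Overall proportion = Σ (Nₕ/N)·p̂ₕ.
Σ Nₕp̂ₕ = 459.424 + 31.996 + 59.076 + 138.322 + 181.83 = 870.648.
870.648 / 15893 = 0.05478... → 0.055.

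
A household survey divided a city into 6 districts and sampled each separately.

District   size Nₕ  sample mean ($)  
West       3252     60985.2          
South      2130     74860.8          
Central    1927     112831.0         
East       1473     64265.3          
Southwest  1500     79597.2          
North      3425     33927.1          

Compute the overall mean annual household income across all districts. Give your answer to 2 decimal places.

66058.34

N = 3252 + 2130 + 1927 + 1473 + 1500 + 3425 = 13707.
The stratified mean weights each stratum mean by its population share Nₕ/N.
Σ Nₕx̄ₕ = 3252·60985.2 + 2130·74860.8 + 1927·112831.0 + 1473·64265.3 + 1500·79597.2 + 3425·33927.1 = 198323870.4 + 159453504 + 217425337 + 94662786.9 + 119395800 + 116200317.5 = 905461615.8.
Divide by N: 905461615.8 / 13707 = 66058.3363... → 66058.34.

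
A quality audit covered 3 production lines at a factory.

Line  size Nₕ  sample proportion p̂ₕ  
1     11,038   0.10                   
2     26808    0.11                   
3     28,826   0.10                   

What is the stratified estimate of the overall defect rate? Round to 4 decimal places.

0.1040

N = 11038 + 26808 + 28826 = 66672.
Overall proportion = Σ (Nₕ/N)·p̂ₕ.
Σ Nₕp̂ₕ = 1103.8 + 2948.88 + 2882.6 = 6935.28.
6935.28 / 66672 = 0.104021... → 0.1040.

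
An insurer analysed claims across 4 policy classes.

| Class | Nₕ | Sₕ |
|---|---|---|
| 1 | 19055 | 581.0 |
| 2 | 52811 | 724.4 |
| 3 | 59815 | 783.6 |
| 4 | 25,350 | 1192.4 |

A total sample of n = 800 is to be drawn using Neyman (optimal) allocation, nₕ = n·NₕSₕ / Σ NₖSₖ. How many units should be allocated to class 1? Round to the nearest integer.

Σ NₕSₕ = 19055·581.0 + 52811·724.4 + 59815·783.6 + 25350·1192.4 = 126425617.4.
Share for 1: 11070955/126425617.4 = 0.08757.
n_1 = 800 × 0.08757 = 70.055... → 70.

70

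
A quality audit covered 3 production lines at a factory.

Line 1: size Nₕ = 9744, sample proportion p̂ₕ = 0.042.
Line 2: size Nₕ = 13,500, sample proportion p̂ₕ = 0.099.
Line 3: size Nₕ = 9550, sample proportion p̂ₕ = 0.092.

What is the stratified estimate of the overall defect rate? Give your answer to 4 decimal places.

Wₕ = Nₕ/N with N = 32794: 0.2971, 0.4117, 0.2912.
p̂_st = 0.2971·0.042 + 0.4117·0.099 + 0.2912·0.092 ≈ 0.080025... → 0.0800.

0.0800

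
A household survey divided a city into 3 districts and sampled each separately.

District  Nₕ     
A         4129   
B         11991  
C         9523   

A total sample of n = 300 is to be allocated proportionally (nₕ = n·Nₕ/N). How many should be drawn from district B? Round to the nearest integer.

140

N = 4129 + 11991 + 9523 = 25643.
n_B = 300·11991/25643 = 140.284... → 140.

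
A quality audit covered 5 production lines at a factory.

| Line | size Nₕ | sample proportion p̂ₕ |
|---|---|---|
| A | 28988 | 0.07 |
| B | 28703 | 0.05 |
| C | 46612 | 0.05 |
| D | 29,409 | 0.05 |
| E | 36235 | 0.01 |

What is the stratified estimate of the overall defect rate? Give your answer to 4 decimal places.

0.0449

N = 28988 + 28703 + 46612 + 29409 + 36235 = 169947.
Overall proportion = Σ (Nₕ/N)·p̂ₕ.
Σ Nₕp̂ₕ = 2029.16 + 1435.15 + 2330.6 + 1470.45 + 362.35 = 7627.71.
7627.71 / 169947 = 0.044883... → 0.0449.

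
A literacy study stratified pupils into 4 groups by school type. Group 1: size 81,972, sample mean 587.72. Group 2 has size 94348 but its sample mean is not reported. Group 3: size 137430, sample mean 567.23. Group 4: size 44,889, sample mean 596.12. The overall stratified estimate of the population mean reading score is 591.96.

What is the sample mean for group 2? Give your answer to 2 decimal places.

629.69

Σ Nₕx̄ₕ = N·μ, so 94348·x̄_2 = 358639·591.96 − (81972·587.72 + 137430·567.23 + 44889·596.12).
= 212299942.44 − 152890233.42 = 59409709.02.
x̄_2 = 59409709.02 / 94348 = 629.6870... → 629.69.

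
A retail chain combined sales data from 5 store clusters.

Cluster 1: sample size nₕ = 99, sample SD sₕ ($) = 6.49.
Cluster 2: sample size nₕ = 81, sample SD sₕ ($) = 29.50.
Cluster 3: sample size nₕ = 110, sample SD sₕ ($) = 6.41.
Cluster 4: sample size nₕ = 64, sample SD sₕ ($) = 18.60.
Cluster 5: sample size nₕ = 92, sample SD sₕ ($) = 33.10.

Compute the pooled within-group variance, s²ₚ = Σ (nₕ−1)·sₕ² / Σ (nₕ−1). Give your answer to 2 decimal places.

1: (99−1)·6.49² = 98·42.1201 = 4127.7698
2: (81−1)·29.50² = 80·870.25 = 69620
3: (110−1)·6.41² = 109·41.0881 = 4478.6029
4: (64−1)·18.60² = 63·345.96 = 21795.48
5: (92−1)·33.10² = 91·1095.61 = 99700.51
Numerator = 199722.3627; denominator = Σ(nₕ−1) = 441.
s²ₚ = 199722.3627/441 = 452.8852... → 452.89.

452.89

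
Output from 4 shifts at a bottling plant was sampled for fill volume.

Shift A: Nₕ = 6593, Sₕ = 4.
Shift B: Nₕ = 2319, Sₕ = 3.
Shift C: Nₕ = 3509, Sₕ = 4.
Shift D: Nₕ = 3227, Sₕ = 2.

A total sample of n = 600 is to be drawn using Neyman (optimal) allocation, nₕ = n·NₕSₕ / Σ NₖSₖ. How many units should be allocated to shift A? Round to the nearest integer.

Σ NₕSₕ = 6593·4 + 2319·3 + 3509·4 + 3227·2 = 53819.
Share for A: 26372/53819 = 0.49001.
n_A = 600 × 0.49001 = 294.008... → 294.

294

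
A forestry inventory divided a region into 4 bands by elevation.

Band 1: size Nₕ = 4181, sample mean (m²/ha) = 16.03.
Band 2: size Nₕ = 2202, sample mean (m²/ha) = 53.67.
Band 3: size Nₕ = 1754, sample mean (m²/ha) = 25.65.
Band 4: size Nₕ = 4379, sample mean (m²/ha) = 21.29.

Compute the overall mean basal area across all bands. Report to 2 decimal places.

25.84

x̄_st = (Σ Nₕx̄ₕ) / (Σ Nₕ) = (4181·16.03 + 2202·53.67 + 1754·25.65 + 4379·21.29) / 12516
= 323421.78 / 12516 = 25.8407... → 25.84.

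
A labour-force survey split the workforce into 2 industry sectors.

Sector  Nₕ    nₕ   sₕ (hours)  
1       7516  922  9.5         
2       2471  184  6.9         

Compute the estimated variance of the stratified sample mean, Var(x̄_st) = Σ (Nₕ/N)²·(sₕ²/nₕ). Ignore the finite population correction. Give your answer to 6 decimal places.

N = 9987; Wₕ = Nₕ/N.
sector 1: (7516/9987)²·9.5²/922 = 0.055439555
sector 2: (2471/9987)²·6.9²/184 = 0.015840021
Sum = 0.071279575 → 0.071280.

0.071280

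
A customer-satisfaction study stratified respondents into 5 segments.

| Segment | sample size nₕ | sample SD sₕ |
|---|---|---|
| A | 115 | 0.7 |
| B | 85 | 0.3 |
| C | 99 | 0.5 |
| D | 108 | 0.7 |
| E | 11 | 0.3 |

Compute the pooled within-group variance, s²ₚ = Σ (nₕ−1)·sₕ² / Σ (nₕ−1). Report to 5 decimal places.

0.34201

Degrees of freedom: 114 + 84 + 98 + 107 + 10 = 413.
Σ(nₕ−1)sₕ² = 114·0.49 + 84·0.09 + 98·0.25 + 107·0.49 + 10·0.09 = 141.25.
s²ₚ = 141.25 / 413 = 0.3420097... → 0.34201.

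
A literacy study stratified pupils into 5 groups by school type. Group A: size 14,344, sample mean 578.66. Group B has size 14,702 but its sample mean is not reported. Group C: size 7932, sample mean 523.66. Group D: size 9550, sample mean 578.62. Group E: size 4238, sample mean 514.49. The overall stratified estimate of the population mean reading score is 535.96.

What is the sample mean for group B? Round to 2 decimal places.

N = 14344 + 14702 + 7932 + 9550 + 4238 = 50766.
Overall total = μ·N = 535.96·50766 = 27208545.36.
Subtract the known strata: 14344·578.66 + 7932·523.66 + 9550·578.62 + 4238·514.49 = 20160199.78.
Remaining total for group B: 27208545.36 − 20160199.78 = 7048345.58.
Divide by its size: 7048345.58 / 14702 = 479.4141... → 479.41.

479.41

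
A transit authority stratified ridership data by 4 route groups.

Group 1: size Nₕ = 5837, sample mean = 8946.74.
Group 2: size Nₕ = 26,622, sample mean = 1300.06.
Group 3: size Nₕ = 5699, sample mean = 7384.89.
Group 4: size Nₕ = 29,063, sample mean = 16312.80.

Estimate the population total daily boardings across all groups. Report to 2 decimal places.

603017713.21

1: 5837·8946.74 = 52222121.38
2: 26622·1300.06 = 34610197.32
3: 5699·7384.89 = 42086488.11
4: 29063·16312.80 = 474098906.4
τ̂ = Σ Nₕx̄ₕ = 603017713.21.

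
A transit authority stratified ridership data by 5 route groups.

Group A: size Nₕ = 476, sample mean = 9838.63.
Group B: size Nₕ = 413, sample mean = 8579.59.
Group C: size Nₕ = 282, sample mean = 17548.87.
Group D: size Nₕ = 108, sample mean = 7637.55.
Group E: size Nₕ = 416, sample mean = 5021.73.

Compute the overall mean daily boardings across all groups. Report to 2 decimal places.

9492.17

N = 476 + 413 + 282 + 108 + 416 = 1695.
Weight each subgroup mean by Nₕ/N and sum.
Σ Nₕx̄ₕ = 476·9838.63 + 413·8579.59 + 282·17548.87 + 108·7637.55 + 416·5021.73 = 4683187.88 + 3543370.67 + 4948781.34 + 824855.4 + 2089039.68 = 16089234.97.
Divide by N: 16089234.97 / 1695 = 9492.1740... → 9492.17.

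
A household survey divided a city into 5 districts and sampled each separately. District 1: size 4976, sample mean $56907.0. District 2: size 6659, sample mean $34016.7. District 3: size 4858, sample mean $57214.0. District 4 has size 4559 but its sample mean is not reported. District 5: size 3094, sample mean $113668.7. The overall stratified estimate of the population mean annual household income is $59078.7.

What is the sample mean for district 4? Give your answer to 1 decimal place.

N = 4976 + 6659 + 4858 + 4559 + 3094 = 24146.
Overall total = μ·N = 59078.7·24146 = 1426514290.2.
Subtract the known strata: 4976·56907.0 + 6659·34016.7 + 4858·57214.0 + 3094·113668.7 = 1139323007.1.
Remaining total for district 4: 1426514290.2 − 1139323007.1 = 287191283.1.
Divide by its size: 287191283.1 / 4559 = 62994.359... → 62994.4.

62994.4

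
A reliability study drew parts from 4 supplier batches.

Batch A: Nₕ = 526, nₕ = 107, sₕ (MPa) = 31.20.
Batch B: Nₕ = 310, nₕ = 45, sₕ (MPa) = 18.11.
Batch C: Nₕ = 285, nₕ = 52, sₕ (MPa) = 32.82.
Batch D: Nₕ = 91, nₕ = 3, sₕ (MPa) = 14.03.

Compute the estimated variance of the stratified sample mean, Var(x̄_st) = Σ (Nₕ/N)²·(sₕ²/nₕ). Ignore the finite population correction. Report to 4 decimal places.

N = 1212. Term for each stratum: Wₕ²sₕ²/nₕ.
Var(x̄_st) = 1.7135298 + 0.4768069 + 1.1454029 + 0.3698892 = 3.7056288 → 3.7056.

3.7056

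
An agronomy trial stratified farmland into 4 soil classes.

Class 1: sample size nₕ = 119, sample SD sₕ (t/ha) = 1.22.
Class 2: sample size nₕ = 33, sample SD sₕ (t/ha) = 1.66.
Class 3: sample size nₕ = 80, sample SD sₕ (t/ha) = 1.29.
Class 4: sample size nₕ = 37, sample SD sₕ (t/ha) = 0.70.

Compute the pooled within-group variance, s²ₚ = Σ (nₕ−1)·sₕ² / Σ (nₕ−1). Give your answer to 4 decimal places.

1.5582

1: (119−1)·1.22² = 118·1.4884 = 175.6312
2: (33−1)·1.66² = 32·2.7556 = 88.1792
3: (80−1)·1.29² = 79·1.6641 = 131.4639
4: (37−1)·0.70² = 36·0.49 = 17.64
Numerator = 412.9143; denominator = Σ(nₕ−1) = 265.
s²ₚ = 412.9143/265 = 1.558167... → 1.5582.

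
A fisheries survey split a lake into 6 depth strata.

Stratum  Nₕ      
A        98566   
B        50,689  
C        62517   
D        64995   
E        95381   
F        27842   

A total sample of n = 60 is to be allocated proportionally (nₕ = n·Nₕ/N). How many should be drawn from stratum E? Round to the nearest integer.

14

N = 98566 + 50689 + 62517 + 64995 + 95381 + 27842 = 399990.
n_E = 60·95381/399990 = 14.308... → 14.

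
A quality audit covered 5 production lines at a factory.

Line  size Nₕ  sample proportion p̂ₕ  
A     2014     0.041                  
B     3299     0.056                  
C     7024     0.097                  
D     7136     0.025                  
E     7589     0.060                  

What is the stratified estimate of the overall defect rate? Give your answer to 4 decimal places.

0.0585

N = 2014 + 3299 + 7024 + 7136 + 7589 = 27062.
Overall proportion = Σ (Nₕ/N)·p̂ₕ.
Σ Nₕp̂ₕ = 82.574 + 184.744 + 681.328 + 178.4 + 455.34 = 1582.386.
1582.386 / 27062 = 0.058473... → 0.0585.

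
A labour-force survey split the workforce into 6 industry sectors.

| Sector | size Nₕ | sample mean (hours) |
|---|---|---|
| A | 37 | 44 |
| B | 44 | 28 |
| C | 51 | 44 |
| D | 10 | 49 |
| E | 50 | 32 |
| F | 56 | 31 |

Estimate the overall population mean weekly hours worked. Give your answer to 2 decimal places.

36.01

N = 37 + 44 + 51 + 10 + 50 + 56 = 248.
Overall mean = Σ (Nₕ/N)·x̄ₕ — weight by population share, not a simple average.
Σ Nₕx̄ₕ = 37·44 + 44·28 + 51·44 + 10·49 + 50·32 + 56·31 = 1628 + 1232 + 2244 + 490 + 1600 + 1736 = 8930.
Divide by N: 8930 / 248 = 36.0081... → 36.01.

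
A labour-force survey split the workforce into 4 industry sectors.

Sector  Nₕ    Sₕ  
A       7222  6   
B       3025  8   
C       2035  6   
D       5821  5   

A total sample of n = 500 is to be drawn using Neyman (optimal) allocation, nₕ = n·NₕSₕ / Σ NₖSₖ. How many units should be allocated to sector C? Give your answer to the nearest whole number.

Σ NₕSₕ = 7222·6 + 3025·8 + 2035·6 + 5821·5 = 108847.
Share for C: 12210/108847 = 0.11218.
n_C = 500 × 0.11218 = 56.088... → 56.

56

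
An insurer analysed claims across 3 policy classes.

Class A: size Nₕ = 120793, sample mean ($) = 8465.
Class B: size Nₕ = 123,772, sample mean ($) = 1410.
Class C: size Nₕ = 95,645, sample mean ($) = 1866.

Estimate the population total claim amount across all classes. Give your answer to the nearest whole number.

1375504835

Estimate total by summing Nₕ·x̄ₕ over strata.
120793·8465 + 123772·1410 + 95645·1866 = 1022512745 + 174518520 + 178473570 = 1375504835.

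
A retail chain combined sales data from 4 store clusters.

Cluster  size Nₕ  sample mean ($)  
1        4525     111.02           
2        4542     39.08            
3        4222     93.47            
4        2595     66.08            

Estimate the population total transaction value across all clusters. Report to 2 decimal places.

1245974.80

1: 4525·111.02 = 502365.5
2: 4542·39.08 = 177501.36
3: 4222·93.47 = 394630.34
4: 2595·66.08 = 171477.6
τ̂ = Σ Nₕx̄ₕ = 1245974.80.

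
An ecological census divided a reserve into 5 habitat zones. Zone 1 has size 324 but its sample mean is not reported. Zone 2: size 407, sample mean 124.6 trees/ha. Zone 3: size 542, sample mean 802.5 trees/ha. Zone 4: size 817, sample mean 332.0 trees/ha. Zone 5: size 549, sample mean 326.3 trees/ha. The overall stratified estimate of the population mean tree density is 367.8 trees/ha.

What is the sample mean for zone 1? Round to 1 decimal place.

N = 324 + 407 + 542 + 817 + 549 = 2639.
Overall total = μ·N = 367.8·2639 = 970624.2.
Subtract the known strata: 407·124.6 + 542·802.5 + 817·332.0 + 549·326.3 = 936049.9.
Remaining total for zone 1: 970624.2 − 936049.9 = 34574.3.
Divide by its size: 34574.3 / 324 = 106.711... → 106.7.

106.7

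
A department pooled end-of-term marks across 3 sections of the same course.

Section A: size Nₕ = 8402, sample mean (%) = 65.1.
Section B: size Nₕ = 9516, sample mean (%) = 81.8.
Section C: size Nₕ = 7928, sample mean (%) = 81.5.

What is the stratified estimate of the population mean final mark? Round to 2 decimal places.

N = 25846; weights Wₕ = Nₕ/N = (0.3251, 0.3682, 0.3067).
x̄_st = Σ Wₕ·x̄ₕ = 0.3251·65.1 + 0.3682·81.8 + 0.3067·81.5 ≈ 76.2792...
→ 76.28.

76.28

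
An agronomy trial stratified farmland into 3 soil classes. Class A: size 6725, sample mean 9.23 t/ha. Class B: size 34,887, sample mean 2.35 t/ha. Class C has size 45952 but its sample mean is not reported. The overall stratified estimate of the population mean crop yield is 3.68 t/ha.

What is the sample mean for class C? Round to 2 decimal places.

N = 6725 + 34887 + 45952 = 87564.
Overall total = μ·N = 3.68·87564 = 322235.52.
Subtract the known strata: 6725·9.23 + 34887·2.35 = 144056.2.
Remaining total for class C: 322235.52 − 144056.2 = 178179.32.
Divide by its size: 178179.32 / 45952 = 3.8775... → 3.88.

3.88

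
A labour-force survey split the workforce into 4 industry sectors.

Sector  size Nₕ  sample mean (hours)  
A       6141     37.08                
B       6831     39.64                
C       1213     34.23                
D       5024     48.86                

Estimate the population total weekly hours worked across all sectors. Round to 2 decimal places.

Estimate total by summing Nₕ·x̄ₕ over strata.
6141·37.08 + 6831·39.64 + 1213·34.23 + 5024·48.86 = 227708.28 + 270780.84 + 41520.99 + 245472.64 = 785482.75.

785482.75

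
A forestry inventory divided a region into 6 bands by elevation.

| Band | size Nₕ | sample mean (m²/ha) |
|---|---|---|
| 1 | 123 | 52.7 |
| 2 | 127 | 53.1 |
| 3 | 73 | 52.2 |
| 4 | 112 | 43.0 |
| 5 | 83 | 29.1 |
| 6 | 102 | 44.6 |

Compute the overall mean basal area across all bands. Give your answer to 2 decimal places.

46.48

N = 123 + 127 + 73 + 112 + 83 + 102 = 620.
Weight each subgroup mean by Nₕ/N and sum.
Σ Nₕx̄ₕ = 123·52.7 + 127·53.1 + 73·52.2 + 112·43.0 + 83·29.1 + 102·44.6 = 6482.1 + 6743.7 + 3810.6 + 4816 + 2415.3 + 4549.2 = 28816.9.
Divide by N: 28816.9 / 620 = 46.4789... → 46.48.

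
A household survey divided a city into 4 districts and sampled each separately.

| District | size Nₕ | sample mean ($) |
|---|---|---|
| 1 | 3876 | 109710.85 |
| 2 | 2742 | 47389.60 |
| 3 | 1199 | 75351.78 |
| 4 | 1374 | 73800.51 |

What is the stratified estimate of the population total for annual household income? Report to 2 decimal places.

746930222.76

Population total = Σ Nₕ·x̄ₕ (each stratum's size times its mean).
3876·109710.85 + 2742·47389.60 + 1199·75351.78 + 1374·73800.51 = 425239254.6 + 129942283.2 + 90346784.22 + 101401900.74 = 746930222.76.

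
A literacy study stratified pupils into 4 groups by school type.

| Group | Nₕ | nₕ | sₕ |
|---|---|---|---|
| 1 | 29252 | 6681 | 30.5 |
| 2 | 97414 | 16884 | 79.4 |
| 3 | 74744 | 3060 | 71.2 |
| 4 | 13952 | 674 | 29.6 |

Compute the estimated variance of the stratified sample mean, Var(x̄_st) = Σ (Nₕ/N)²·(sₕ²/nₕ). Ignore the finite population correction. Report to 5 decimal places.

0.28397

N = 215362; Wₕ = Nₕ/N.
group 1: (29252/215362)²·30.5²/6681 = 0.00256881
group 2: (97414/215362)²·79.4²/16884 = 0.07639594
group 3: (74744/215362)²·71.2²/3060 = 0.19955062
group 4: (13952/215362)²·29.6²/674 = 0.00545580
Sum = 0.28397116 → 0.28397.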